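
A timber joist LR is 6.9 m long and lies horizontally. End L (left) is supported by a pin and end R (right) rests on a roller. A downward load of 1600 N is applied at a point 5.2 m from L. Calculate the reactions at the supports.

L_x = 0, L_y = 394.2 N, R_y = 1206 N

Moments about L: R_y·6.9 − 1600·5.2 = 0 → R_y = 8320/6.9 = 1205.8 ≈ 1206 N.
ΣF_y = 0: L_y + 1205.8 − 1600 = 0 → L_y = 394.2 N.
ΣF_x = 0: no horizontal applied forces, so L_x = 0.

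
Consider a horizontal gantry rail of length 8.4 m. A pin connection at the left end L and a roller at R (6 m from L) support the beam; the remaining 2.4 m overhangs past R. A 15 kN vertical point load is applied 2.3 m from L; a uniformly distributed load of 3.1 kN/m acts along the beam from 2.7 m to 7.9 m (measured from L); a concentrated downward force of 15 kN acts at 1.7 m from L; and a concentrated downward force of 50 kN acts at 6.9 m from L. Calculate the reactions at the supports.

Resultant of the distributed load: 3.1 × 5.2 = 16.12 kN at 5.3 m from L.
Moments about L: R_y·6 − 15·2.3 − (3.1·5.2)·5.3 − 15·1.7 − 50·6.9 = 0 → R_y = 490.436/6 = 81.7393 ≈ 81.74 kN.
ΣF_y = 0: L_y + 81.7393 − 15 − 3.1·5.2 − 15 − 50 = 0 → L_y = 14.38 kN.
ΣF_x = 0: no horizontal applied forces, so L_x = 0.

L_x = 0, L_y = 14.38 kN, R_y = 81.74 kN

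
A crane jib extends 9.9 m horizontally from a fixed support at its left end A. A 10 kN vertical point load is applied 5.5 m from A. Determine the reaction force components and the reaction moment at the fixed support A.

A_x = 0, A_y = 10.00 kN, M_A = 55.00 kN·m

ΣF_x = 0: A_x = 0.
ΣF_y = 0: A_y − 10 = 0 → A_y = 10.00 kN.
ΣM about A: M_A − 10·5.5 = 0 → M_A = 55.00 kN·m.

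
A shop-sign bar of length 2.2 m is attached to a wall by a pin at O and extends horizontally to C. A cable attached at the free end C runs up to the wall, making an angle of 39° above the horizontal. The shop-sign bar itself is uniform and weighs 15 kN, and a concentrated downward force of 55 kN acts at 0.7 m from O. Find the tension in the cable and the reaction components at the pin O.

T = 39.73 kN, O_x = 30.87 kN, O_y = 45.00 kN

ΣM about O: T·sin39°·2.2 − 15·1.1 − 55·0.7 = 0 → T = 55/(2.2·0.62932) = 39.7254 ≈ 39.73 kN.
ΣF_x = 0: O_x − T·cos39° = 0 → O_x = 39.7254 × 0.777146 = 30.87 kN.
ΣF_y = 0: O_y + T·sin39° − 15 − 55 = 0 → O_y = 70 − 39.7254 × 0.62932 = 45.00 kN.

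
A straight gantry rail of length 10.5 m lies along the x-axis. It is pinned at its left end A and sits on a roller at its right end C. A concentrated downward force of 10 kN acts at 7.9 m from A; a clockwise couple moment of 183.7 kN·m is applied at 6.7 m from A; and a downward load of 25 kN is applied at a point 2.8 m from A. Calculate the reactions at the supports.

A_x = 0, A_y = 3.314 kN, C_y = 31.69 kN

Moments about A: C_y·10.5 − 10·7.9 − 183.7 − 25·2.8 = 0 → C_y = 332.7/10.5 = 31.6857 ≈ 31.69 kN.
ΣF_y = 0: A_y + 31.6857 − 10 − 25 = 0 → A_y = 3.314 kN.
ΣF_x = 0: no horizontal applied forces, so A_x = 0.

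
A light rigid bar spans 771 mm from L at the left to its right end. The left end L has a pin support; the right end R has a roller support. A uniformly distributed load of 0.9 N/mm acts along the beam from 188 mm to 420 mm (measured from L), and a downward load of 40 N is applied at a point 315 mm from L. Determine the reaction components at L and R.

L_x = 0, L_y = 150.1 N, R_y = 98.67 N

Resultant of the distributed load: 0.9 × 232 = 208.8 N at 304 mm from L.
Moments about L: R_y·771 − (0.9·232)·304 − 40·315 = 0 → R_y = 76075.2/771 = 98.6708 ≈ 98.67 N.
ΣF_y = 0: L_y + 98.6708 − 0.9·232 − 40 = 0 → L_y = 150.1 N.
ΣF_x = 0: no horizontal applied forces, so L_x = 0.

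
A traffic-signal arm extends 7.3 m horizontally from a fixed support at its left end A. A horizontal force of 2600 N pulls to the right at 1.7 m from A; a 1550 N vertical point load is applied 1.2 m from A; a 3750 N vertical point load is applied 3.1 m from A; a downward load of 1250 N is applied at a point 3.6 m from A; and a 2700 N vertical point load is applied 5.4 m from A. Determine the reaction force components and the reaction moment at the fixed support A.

A_x = -2600 N, A_y = 9250 N, M_A = 32560 N·m

ΣF_x = 0: A_x + 2600 = 0 → A_x = -2600 N.
ΣF_y = 0: A_y − 1550 − 3750 − 1250 − 2700 = 0 → A_y = 9250 N.
ΣM about A: M_A − 1550·1.2 − 3750·3.1 − 1250·3.6 − 2700·5.4 = 0 → M_A = 32560 N·m.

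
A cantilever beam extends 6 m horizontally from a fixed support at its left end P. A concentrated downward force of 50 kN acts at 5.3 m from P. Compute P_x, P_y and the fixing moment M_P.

P_x = 0, P_y = 50.00 kN, M_P = 265.0 kN·m

ΣF_x = 0: P_x = 0.
ΣF_y = 0: P_y − 50 = 0 → P_y = 50.00 kN.
ΣM about P: M_P − 50·5.3 = 0 → M_P = 265.0 kN·m.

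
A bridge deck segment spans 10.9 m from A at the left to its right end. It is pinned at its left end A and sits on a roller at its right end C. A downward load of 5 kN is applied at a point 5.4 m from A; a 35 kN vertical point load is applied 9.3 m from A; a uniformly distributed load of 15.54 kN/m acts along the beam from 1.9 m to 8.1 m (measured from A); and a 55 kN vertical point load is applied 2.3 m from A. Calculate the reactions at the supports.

Resultant of the distributed load: 15.54 × 6.2 = 96.348 kN at 5 m from A.
ΣM about A: C_y·10.9 − 5·5.4 − 35·9.3 − (15.54·6.2)·5 − 55·2.3 = 0 → C_y = 960.74/10.9 = 88.1413 ≈ 88.14 kN.
ΣF_y = 0: A_y + 88.1413 − 5 − 35 − 15.54·6.2 − 55 = 0 → A_y = 103.2 kN.
ΣF_x = 0: no horizontal applied forces, so A_x = 0.

A_x = 0, A_y = 103.2 kN, C_y = 88.14 kN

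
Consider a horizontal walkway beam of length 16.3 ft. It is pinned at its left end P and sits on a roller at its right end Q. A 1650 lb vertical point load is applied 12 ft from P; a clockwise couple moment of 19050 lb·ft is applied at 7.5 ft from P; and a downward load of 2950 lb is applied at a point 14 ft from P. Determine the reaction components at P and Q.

P_x = 0, P_y = -317.2 lb, Q_y = 4917 lb

Moments about P: Q_y·16.3 − 1650·12 − 19050 − 2950·14 = 0 → Q_y = 80150/16.3 = 4917.18 ≈ 4917 lb.
ΣF_y = 0: P_y + 4917.18 − 1650 − 2950 = 0 → P_y = -317.2 lb.
ΣF_x = 0: no horizontal applied forces, so P_x = 0.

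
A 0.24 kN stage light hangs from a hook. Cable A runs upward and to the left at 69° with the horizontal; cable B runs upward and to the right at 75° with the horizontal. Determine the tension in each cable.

ΣF_x = 0: −T_A·cos69° + T_B·cos75° = 0 → T_B = 1.38463·T_A.
ΣF_y = 0: T_A·sin69° + T_B·sin75° = 0.24.
Substitute: T_A·(0.93358 + 1.38463·0.965926) = 0.24 → T_A = 0.105679 ≈ 0.1057 kN.
Then T_B = 1.38463 × 0.105679 = 0.1463 kN.

T_A = 0.1057 kN, T_B = 0.1463 kN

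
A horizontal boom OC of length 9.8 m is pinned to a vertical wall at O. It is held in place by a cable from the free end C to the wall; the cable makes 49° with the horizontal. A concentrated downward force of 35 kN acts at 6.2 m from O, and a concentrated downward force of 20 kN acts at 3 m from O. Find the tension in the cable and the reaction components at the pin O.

T = 37.45 kN, O_x = 24.57 kN, O_y = 26.73 kN

ΣM about O: T·sin49°·9.8 − 35·6.2 − 20·3 = 0 → T = 277/(9.8·0.75471) = 37.4519 ≈ 37.45 kN.
ΣF_x = 0: O_x − T·cos49° = 0 → O_x = 37.4519 × 0.656059 = 24.57 kN.
ΣF_y = 0: O_y + T·sin49° − 35 − 20 = 0 → O_y = 55 − 37.4519 × 0.75471 = 26.73 kN.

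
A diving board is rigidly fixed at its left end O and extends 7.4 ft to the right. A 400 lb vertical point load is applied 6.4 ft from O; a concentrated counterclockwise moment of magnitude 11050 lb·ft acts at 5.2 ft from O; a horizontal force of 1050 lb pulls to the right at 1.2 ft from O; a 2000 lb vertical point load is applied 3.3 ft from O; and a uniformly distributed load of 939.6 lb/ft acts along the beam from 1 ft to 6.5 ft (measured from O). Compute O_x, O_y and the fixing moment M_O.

O_x = -1050 lb, O_y = 7568 lb, M_O = 17490 lb·ft

Resultant of the distributed load: 939.6 × 5.5 = 5167.8 lb at 3.75 ft from O.
ΣF_x = 0: O_x + 1050 = 0 → O_x = -1050 lb.
ΣF_y = 0: O_y − 400 − 2000 − 939.6·5.5 = 0 → O_y = 7568 lb.
ΣM about O: M_O − 400·6.4 + 11050 − 2000·3.3 − (939.6·5.5)·3.75 = 0 → M_O = 17490 lb·ft.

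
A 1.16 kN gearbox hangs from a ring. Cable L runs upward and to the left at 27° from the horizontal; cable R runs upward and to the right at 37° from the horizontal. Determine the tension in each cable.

T_L = 1.031 kN, T_R = 1.150 kN

ΣF_x = 0: −T_L·cos27° + T_R·cos37° = 0 → T_R = 1.11566·T_L.
ΣF_y = 0: T_L·sin27° + T_R·sin37° = 1.16.
Substitute: T_L·(0.45399 + 1.11566·0.601815) = 1.16 → T_L = 1.03073 ≈ 1.031 kN.
Then T_R = 1.11566 × 1.03073 = 1.150 kN.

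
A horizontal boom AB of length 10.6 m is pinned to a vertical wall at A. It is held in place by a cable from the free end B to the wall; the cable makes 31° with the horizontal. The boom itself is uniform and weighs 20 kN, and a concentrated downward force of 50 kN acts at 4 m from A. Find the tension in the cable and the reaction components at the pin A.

T = 56.05 kN, A_x = 48.04 kN, A_y = 41.13 kN

ΣM about A: T·sin31°·10.6 − 20·5.3 − 50·4 = 0 → T = 306/(10.6·0.515038) = 56.0501 ≈ 56.05 kN.
ΣF_x = 0: A_x − T·cos31° = 0 → A_x = 56.0501 × 0.857167 = 48.04 kN.
ΣF_y = 0: A_y + T·sin31° − 20 − 50 = 0 → A_y = 70 − 56.0501 × 0.515038 = 41.13 kN.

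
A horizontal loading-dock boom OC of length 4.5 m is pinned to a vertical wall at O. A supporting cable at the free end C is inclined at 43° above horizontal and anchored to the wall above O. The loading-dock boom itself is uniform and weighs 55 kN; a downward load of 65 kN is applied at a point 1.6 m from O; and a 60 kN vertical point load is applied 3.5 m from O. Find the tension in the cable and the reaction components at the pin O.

ΣM about O: T·sin43°·4.5 − 55·2.25 − 65·1.6 − 60·3.5 = 0 → T = 437.75/(4.5·0.681998) = 142.636 ≈ 142.6 kN.
ΣF_x = 0: O_x − T·cos43° = 0 → O_x = 142.636 × 0.731354 = 104.3 kN.
ΣF_y = 0: O_y + T·sin43° − 55 − 65 − 60 = 0 → O_y = 180 − 142.636 × 0.681998 = 82.72 kN.

T = 142.6 kN, O_x = 104.3 kN, O_y = 82.72 kN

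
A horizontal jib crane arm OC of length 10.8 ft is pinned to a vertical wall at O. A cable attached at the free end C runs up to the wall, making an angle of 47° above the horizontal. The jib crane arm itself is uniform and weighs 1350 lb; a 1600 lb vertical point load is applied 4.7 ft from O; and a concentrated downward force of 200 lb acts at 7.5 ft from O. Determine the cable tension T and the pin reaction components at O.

T = 2065 lb, O_x = 1408 lb, O_y = 1640 lb

ΣM about O: T·sin47°·10.8 − 1350·5.4 − 1600·4.7 − 200·7.5 = 0 → T = 16310/(10.8·0.731354) = 2064.92 ≈ 2065 lb.
ΣF_x = 0: O_x − T·cos47° = 0 → O_x = 2064.92 × 0.681998 = 1408 lb.
ΣF_y = 0: O_y + T·sin47° − 1350 − 1600 − 200 = 0 → O_y = 3150 − 2064.92 × 0.731354 = 1640 lb.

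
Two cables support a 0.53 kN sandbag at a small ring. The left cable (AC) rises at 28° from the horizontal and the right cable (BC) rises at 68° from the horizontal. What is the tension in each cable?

T_AC = 0.1996 kN, T_BC = 0.4705 kN

ΣF_x = 0: −T_AC·cos28° + T_BC·cos68° = 0 → T_BC = 2.357·T_AC.
ΣF_y = 0: T_AC·sin28° + T_BC·sin68° = 0.53.
Substitute: T_AC·(0.469472 + 2.357·0.927184) = 0.53 → T_AC = 0.199635 ≈ 0.1996 kN.
Then T_BC = 2.357 × 0.199635 = 0.4705 kN.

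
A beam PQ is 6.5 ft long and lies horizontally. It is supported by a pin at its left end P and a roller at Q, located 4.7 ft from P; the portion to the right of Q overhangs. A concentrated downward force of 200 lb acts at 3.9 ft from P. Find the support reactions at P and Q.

Taking moments about P: Q_y·4.7 − 200·3.9 = 0 → Q_y = 780/4.7 = 165.957 ≈ 166.0 lb.
ΣF_y = 0: P_y + 165.957 − 200 = 0 → P_y = 34.04 lb.
ΣF_x = 0: no horizontal applied forces, so P_x = 0.

P_x = 0, P_y = 34.04 lb, Q_y = 166.0 lb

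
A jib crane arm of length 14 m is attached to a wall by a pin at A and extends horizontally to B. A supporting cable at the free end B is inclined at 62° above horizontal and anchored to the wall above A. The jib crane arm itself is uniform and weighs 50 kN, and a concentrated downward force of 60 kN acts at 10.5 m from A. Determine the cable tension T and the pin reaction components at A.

ΣM about A: T·sin62°·14 − 50·7 − 60·10.5 = 0 → T = 980/(14·0.882948) = 79.2799 ≈ 79.28 kN.
ΣF_x = 0: A_x − T·cos62° = 0 → A_x = 79.2799 × 0.469472 = 37.22 kN.
ΣF_y = 0: A_y + T·sin62° − 50 − 60 = 0 → A_y = 110 − 79.2799 × 0.882948 = 40.00 kN.

T = 79.28 kN, A_x = 37.22 kN, A_y = 40.00 kN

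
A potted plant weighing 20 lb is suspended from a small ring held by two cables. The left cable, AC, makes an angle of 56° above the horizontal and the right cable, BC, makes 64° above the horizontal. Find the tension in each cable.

T_AC = 10.12 lb, T_BC = 12.91 lb

ΣF_x = 0: −T_AC·cos56° + T_BC·cos64° = 0 → T_BC = 1.27562·T_AC.
ΣF_y = 0: T_AC·sin56° + T_BC·sin64° = 20.
Substitute: T_AC·(0.829038 + 1.27562·0.898794) = 20 → T_AC = 10.1237 ≈ 10.12 lb.
Then T_BC = 1.27562 × 10.1237 = 12.91 lb.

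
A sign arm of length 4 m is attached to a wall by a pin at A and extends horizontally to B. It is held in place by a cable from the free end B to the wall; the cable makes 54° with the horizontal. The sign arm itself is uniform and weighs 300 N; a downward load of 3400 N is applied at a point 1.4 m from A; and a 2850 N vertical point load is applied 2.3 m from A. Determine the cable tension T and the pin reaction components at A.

ΣM about A: T·sin54°·4 − 300·2 − 3400·1.4 − 2850·2.3 = 0 → T = 11915/(4·0.809017) = 3681.94 ≈ 3682 N.
ΣF_x = 0: A_x − T·cos54° = 0 → A_x = 3681.94 × 0.587785 = 2164 N.
ΣF_y = 0: A_y + T·sin54° − 300 − 3400 − 2850 = 0 → A_y = 6550 − 3681.94 × 0.809017 = 3571 N.

T = 3682 N, A_x = 2164 N, A_y = 3571 N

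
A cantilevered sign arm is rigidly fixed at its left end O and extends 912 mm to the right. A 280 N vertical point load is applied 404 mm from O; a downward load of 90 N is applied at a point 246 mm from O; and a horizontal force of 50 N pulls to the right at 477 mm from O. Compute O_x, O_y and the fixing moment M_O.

O_x = -50.00 N, O_y = 370.0 N, M_O = 135300 N·mm

ΣF_x = 0: O_x + 50 = 0 → O_x = -50.00 N.
ΣF_y = 0: O_y − 280 − 90 = 0 → O_y = 370.0 N.
ΣM about O: M_O − 280·404 − 90·246 = 0 → M_O = 135300 N·mm.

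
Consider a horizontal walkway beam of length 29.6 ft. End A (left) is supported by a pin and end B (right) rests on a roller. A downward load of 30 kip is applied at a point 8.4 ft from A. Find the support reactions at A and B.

ΣM about A: B_y·29.6 − 30·8.4 = 0 → B_y = 252/29.6 = 8.51351 ≈ 8.514 kip.
ΣF_y = 0: A_y + 8.51351 − 30 = 0 → A_y = 21.49 kip.
ΣF_x = 0: no horizontal applied forces, so A_x = 0.

A_x = 0, A_y = 21.49 kip, B_y = 8.514 kip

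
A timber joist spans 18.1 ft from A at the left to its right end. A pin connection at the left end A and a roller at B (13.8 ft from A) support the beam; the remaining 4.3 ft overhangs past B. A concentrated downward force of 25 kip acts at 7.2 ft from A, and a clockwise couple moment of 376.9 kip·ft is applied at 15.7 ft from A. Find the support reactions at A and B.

Moments about A: B_y·13.8 − 25·7.2 − 376.9 = 0 → B_y = 556.9/13.8 = 40.3551 ≈ 40.36 kip.
ΣF_y = 0: A_y + 40.3551 − 25 = 0 → A_y = -15.36 kip.
ΣF_x = 0: no horizontal applied forces, so A_x = 0.

A_x = 0, A_y = -15.36 kip, B_y = 40.36 kip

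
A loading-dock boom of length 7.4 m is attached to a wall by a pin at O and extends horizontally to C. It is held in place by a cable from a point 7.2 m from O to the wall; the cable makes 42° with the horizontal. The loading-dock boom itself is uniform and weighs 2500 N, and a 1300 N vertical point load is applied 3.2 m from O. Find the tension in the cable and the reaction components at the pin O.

T = 2783 N, O_x = 2069 N, O_y = 1938 N

ΣM about O: T·sin42°·7.2 − 2500·3.7 − 1300·3.2 = 0 → T = 13410/(7.2·0.669131) = 2783.46 ≈ 2783 N.
ΣF_x = 0: O_x − T·cos42° = 0 → O_x = 2783.46 × 0.743145 = 2069 N.
ΣF_y = 0: O_y + T·sin42° − 2500 − 1300 = 0 → O_y = 3800 − 2783.46 × 0.669131 = 1938 N.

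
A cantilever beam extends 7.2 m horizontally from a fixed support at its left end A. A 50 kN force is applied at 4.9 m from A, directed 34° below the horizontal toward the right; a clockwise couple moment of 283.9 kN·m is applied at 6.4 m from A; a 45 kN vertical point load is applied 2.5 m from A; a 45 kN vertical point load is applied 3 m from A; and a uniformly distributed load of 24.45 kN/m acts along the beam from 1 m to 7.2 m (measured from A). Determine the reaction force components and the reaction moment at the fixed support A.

A_x = -41.45 kN, A_y = 269.5 kN, M_A = 1290 kN·m

Resultant of the distributed load: 24.45 × 6.2 = 151.59 kN at 4.1 m from A.
ΣF_x = 0: A_x + 50·cos34° = 0 → A_x = -41.45 kN.
ΣF_y = 0: A_y − 50·sin34° − 45 − 45 − 24.45·6.2 = 0 → A_y = 269.5 kN.
ΣM about A: M_A − 50·sin34°·4.9 − 283.9 − 45·2.5 − 45·3 − (24.45·6.2)·4.1 = 0 → M_A = 1290 kN·m.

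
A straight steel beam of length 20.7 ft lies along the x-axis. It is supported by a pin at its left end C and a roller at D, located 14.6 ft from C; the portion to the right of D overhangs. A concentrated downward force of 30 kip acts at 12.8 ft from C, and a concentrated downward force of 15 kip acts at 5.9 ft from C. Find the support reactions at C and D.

ΣM about C: D_y·14.6 − 30·12.8 − 15·5.9 = 0 → D_y = 472.5/14.6 = 32.363 ≈ 32.36 kip.
ΣF_y = 0: C_y + 32.363 − 30 − 15 = 0 → C_y = 12.64 kip.
ΣF_x = 0: no horizontal applied forces, so C_x = 0.

C_x = 0, C_y = 12.64 kip, D_y = 32.36 kip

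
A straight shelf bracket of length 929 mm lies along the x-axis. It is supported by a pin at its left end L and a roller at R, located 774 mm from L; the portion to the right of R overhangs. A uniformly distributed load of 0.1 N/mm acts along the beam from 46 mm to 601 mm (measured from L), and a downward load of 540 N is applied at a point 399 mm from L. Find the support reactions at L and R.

Resultant of the distributed load: 0.1 × 555 = 55.5 N at 323.5 mm from L.
ΣM about L: R_y·774 − (0.1·555)·323.5 − 540·399 = 0 → R_y = 233414.25/774 = 301.569 ≈ 301.6 N.
ΣF_y = 0: L_y + 301.569 − 0.1·555 − 540 = 0 → L_y = 293.9 N.
ΣF_x = 0: no horizontal applied forces, so L_x = 0.

L_x = 0, L_y = 293.9 N, R_y = 301.6 N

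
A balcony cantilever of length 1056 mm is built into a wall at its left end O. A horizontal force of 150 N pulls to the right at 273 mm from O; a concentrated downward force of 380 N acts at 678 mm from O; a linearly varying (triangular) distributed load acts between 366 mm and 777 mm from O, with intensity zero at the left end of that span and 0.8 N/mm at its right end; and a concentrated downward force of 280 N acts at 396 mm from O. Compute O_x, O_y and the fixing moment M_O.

O_x = -150.0 N, O_y = 824.4 N, M_O = 473700 N·mm

Resultant of the triangular load: ½ × 0.8 × 411 = 164.4 N, acting at 640 mm from O (one-third of the span from the peak).
ΣF_x = 0: O_x + 150 = 0 → O_x = -150.0 N.
ΣF_y = 0: O_y − 380 − ½·0.8·411 − 280 = 0 → O_y = 824.4 N.
ΣM about O: M_O − 380·678 − (½·0.8·411)·640 − 280·396 = 0 → M_O = 473700 N·mm.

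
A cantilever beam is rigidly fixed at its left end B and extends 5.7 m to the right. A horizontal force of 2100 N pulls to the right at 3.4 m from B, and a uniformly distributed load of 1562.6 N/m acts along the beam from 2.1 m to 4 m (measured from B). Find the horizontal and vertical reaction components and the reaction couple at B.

B_x = -2100 N, B_y = 2969 N, M_B = 9055 N·m

Resultant of the distributed load: 1562.6 × 1.9 = 2968.94 N at 3.05 m from B.
ΣF_x = 0: B_x + 2100 = 0 → B_x = -2100 N.
ΣF_y = 0: B_y − 1562.6·1.9 = 0 → B_y = 2969 N.
ΣM about B: M_B − (1562.6·1.9)·3.05 = 0 → M_B = 9055 N·m.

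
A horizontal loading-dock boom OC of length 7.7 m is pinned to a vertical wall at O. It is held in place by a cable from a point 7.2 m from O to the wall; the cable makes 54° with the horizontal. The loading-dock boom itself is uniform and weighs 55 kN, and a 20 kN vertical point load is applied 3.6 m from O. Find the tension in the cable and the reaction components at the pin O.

ΣM about O: T·sin54°·7.2 − 55·3.85 − 20·3.6 = 0 → T = 283.75/(7.2·0.809017) = 48.7131 ≈ 48.71 kN.
ΣF_x = 0: O_x − T·cos54° = 0 → O_x = 48.7131 × 0.587785 = 28.63 kN.
ΣF_y = 0: O_y + T·sin54° − 55 − 20 = 0 → O_y = 75 − 48.7131 × 0.809017 = 35.59 kN.

T = 48.71 kN, O_x = 28.63 kN, O_y = 35.59 kN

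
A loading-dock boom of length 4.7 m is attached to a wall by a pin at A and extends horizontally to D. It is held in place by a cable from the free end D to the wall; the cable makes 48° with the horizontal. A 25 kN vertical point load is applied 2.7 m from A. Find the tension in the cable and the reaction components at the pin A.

T = 19.33 kN, A_x = 12.93 kN, A_y = 10.64 kN

ΣM about A: T·sin48°·4.7 − 25·2.7 = 0 → T = 67.5/(4.7·0.743145) = 19.3256 ≈ 19.33 kN.
ΣF_x = 0: A_x − T·cos48° = 0 → A_x = 19.3256 × 0.669131 = 12.93 kN.
ΣF_y = 0: A_y + T·sin48° − 25 = 0 → A_y = 25 − 19.3256 × 0.743145 = 10.64 kN.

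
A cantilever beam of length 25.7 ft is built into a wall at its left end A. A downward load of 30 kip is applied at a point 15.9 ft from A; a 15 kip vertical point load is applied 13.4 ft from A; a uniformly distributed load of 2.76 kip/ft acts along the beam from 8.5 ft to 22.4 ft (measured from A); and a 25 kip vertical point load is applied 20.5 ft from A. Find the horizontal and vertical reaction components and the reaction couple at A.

A_x = 0, A_y = 108.4 kip, M_A = 1783 kip·ft

Resultant of the distributed load: 2.76 × 13.9 = 38.364 kip at 15.45 ft from A.
ΣF_x = 0: A_x = 0.
ΣF_y = 0: A_y − 30 − 15 − 2.76·13.9 − 25 = 0 → A_y = 108.4 kip.
ΣM about A: M_A − 30·15.9 − 15·13.4 − (2.76·13.9)·15.45 − 25·20.5 = 0 → M_A = 1783 kip·ft.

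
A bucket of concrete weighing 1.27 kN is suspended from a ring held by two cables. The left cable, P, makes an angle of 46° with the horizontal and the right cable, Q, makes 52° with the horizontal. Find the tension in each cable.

ΣF_x = 0: −T_P·cos46° + T_Q·cos52° = 0 → T_Q = 1.12831·T_P.
ΣF_y = 0: T_P·sin46° + T_Q·sin52° = 1.27.
Substitute: T_P·(0.71934 + 1.12831·0.788011) = 1.27 → T_P = 0.789575 ≈ 0.7896 kN.
Then T_Q = 1.12831 × 0.789575 = 0.8909 kN.

T_P = 0.7896 kN, T_Q = 0.8909 kN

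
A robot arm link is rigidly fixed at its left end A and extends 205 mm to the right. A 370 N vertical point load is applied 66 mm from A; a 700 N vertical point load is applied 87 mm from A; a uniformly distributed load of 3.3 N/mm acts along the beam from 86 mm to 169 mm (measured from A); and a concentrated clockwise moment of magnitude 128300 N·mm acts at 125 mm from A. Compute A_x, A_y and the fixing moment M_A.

A_x = 0, A_y = 1344 N, M_A = 248500 N·mm

Resultant of the distributed load: 3.3 × 83 = 273.9 N at 127.5 mm from A.
ΣF_x = 0: A_x = 0.
ΣF_y = 0: A_y − 370 − 700 − 3.3·83 = 0 → A_y = 1344 N.
ΣM about A: M_A − 370·66 − 700·87 − (3.3·83)·127.5 − 128300 = 0 → M_A = 248500 N·mm.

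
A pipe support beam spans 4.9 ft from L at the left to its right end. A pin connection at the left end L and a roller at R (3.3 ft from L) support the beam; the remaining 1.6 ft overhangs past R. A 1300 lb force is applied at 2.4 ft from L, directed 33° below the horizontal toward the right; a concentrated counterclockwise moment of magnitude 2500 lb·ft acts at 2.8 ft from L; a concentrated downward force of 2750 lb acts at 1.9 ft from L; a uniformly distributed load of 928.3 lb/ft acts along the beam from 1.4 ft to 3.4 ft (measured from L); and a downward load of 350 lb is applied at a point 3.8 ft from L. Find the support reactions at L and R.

L_x = -1090 lb, L_y = 2571 lb, R_y = 3094 lb

Resultant of the distributed load: 928.3 × 2 = 1856.6 lb at 2.4 ft from L.
Taking moments about L: R_y·3.3 − 1300·sin33°·2.4 + 2500 − 2750·1.9 − (928.3·2)·2.4 − 350·3.8 = 0 → R_y = 10210.1/3.3 = 3093.97 ≈ 3094 lb.
ΣF_y = 0: L_y + 3093.97 − 1300·sin33° − 2750 − 928.3·2 − 350 = 0 → L_y = 2571 lb.
ΣF_x = 0: L_x + 1300·cos33° = 0 → L_x = -1090 lb.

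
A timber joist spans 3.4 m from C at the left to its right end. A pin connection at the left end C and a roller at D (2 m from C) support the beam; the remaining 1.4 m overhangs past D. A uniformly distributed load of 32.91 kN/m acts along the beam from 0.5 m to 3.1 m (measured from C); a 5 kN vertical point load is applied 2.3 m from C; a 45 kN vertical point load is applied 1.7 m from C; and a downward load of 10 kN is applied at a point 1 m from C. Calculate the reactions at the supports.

C_x = 0, C_y = 19.56 kN, D_y = 126.0 kN

Resultant of the distributed load: 32.91 × 2.6 = 85.566 kN at 1.8 m from C.
Taking moments about C: D_y·2 − (32.91·2.6)·1.8 − 5·2.3 − 45·1.7 − 10·1 = 0 → D_y = 252.0188/2 = 126.009 ≈ 126.0 kN.
ΣF_y = 0: C_y + 126.009 − 32.91·2.6 − 5 − 45 − 10 = 0 → C_y = 19.56 kN.
ΣF_x = 0: no horizontal applied forces, so C_x = 0.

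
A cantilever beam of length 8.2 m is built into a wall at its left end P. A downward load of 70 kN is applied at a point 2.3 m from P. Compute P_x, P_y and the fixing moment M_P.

ΣF_x = 0: P_x = 0.
ΣF_y = 0: P_y − 70 = 0 → P_y = 70.00 kN.
ΣM about P: M_P − 70·2.3 = 0 → M_P = 161.0 kN·m.

P_x = 0, P_y = 70.00 kN, M_P = 161.0 kN·m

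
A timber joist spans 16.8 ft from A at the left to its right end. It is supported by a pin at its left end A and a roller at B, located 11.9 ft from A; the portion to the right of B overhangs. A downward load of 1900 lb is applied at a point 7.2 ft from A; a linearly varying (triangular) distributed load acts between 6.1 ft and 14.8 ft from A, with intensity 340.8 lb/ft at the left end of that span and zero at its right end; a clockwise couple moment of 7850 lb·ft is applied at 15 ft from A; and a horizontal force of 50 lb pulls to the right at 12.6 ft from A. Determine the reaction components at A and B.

Resultant of the triangular load: ½ × 340.8 × 8.7 = 1482.48 lb, acting at 9 ft from A (one-third of the span from the peak).
Moments about A: B_y·11.9 − 1900·7.2 − (½·340.8·8.7)·9 − 7850 = 0 → B_y = 34872.32/11.9 = 2930.45 ≈ 2930 lb.
ΣF_y = 0: A_y + 2930.45 − 1900 − ½·340.8·8.7 = 0 → A_y = 452.0 lb.
ΣF_x = 0: A_x + 50 = 0 → A_x = -50.00 lb.

A_x = -50.00 lb, A_y = 452.0 lb, B_y = 2930 lb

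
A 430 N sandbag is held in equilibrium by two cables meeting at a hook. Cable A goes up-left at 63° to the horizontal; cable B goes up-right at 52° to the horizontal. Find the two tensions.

T_A = 292.1 N, T_B = 215.4 N

ΣF_x = 0: −T_A·cos63° + T_B·cos52° = 0 → T_B = 0.737403·T_A.
ΣF_y = 0: T_A·sin63° + T_B·sin52° = 430.
Substitute: T_A·(0.891007 + 0.737403·0.788011) = 430 → T_A = 292.102 ≈ 292.1 N.
Then T_B = 0.737403 × 292.102 = 215.4 N.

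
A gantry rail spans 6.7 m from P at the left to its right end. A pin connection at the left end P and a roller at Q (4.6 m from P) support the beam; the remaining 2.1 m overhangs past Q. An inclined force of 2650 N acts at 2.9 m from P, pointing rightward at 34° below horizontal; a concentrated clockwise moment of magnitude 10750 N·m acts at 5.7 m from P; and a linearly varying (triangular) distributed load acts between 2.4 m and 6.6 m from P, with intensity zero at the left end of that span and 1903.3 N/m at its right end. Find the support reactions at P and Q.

P_x = -2197 N, P_y = -2311 N, Q_y = 7789 N

Resultant of the triangular load: ½ × 1903.3 × 4.2 = 3996.93 N, acting at 5.2 m from P (one-third of the span from the peak).
Moments about P: Q_y·4.6 − 2650·sin34°·2.9 − 10750 − (½·1903.3·4.2)·5.2 = 0 → Q_y = 35831.4/4.6 = 7789.43 ≈ 7789 N.
ΣF_y = 0: P_y + 7789.43 − 2650·sin34° − ½·1903.3·4.2 = 0 → P_y = -2311 N.
ΣF_x = 0: P_x + 2650·cos34° = 0 → P_x = -2197 N.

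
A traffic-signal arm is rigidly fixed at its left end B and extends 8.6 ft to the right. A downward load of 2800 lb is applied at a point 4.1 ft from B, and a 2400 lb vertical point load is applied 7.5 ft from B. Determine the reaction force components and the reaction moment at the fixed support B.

B_x = 0, B_y = 5200 lb, M_B = 29480 lb·ft

ΣF_x = 0: B_x = 0.
ΣF_y = 0: B_y − 2800 − 2400 = 0 → B_y = 5200 lb.
ΣM about B: M_B − 2800·4.1 − 2400·7.5 = 0 → M_B = 29480 lb·ft.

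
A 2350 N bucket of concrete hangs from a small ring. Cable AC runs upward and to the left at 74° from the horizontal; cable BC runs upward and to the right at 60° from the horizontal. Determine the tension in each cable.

ΣF_x = 0: −T_AC·cos74° + T_BC·cos60° = 0 → T_BC = 0.551275·T_AC.
ΣF_y = 0: T_AC·sin74° + T_BC·sin60° = 2350.
Substitute: T_AC·(0.961262 + 0.551275·0.866025) = 2350 → T_AC = 1633.44 ≈ 1633 N.
Then T_BC = 0.551275 × 1633.44 = 900.5 N.

T_AC = 1633 N, T_BC = 900.5 N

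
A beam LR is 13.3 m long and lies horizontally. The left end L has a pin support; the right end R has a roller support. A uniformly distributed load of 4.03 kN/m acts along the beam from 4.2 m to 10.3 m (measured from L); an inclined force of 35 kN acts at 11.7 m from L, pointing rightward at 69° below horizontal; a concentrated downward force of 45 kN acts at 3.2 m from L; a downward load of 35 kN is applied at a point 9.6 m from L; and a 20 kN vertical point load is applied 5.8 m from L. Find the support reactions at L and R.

Resultant of the distributed load: 4.03 × 6.1 = 24.583 kN at 7.25 m from L.
ΣM about L: R_y·13.3 − (4.03·6.1)·7.25 − 35·sin69°·11.7 − 45·3.2 − 35·9.6 − 20·5.8 = 0 → R_y = 1156.53/13.3 = 86.9571 ≈ 86.96 kN.
ΣF_y = 0: L_y + 86.9571 − 4.03·6.1 − 35·sin69° − 45 − 35 − 20 = 0 → L_y = 70.30 kN.
ΣF_x = 0: L_x + 35·cos69° = 0 → L_x = -12.54 kN.

L_x = -12.54 kN, L_y = 70.30 kN, R_y = 86.96 kN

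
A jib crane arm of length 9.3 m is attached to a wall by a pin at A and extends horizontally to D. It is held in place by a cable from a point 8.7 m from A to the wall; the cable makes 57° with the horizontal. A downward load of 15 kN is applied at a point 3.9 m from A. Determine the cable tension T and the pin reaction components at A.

T = 8.018 kN, A_x = 4.367 kN, A_y = 8.276 kN

ΣM about A: T·sin57°·8.7 − 15·3.9 = 0 → T = 58.5/(8.7·0.838671) = 8.01761 ≈ 8.018 kN.
ΣF_x = 0: A_x − T·cos57° = 0 → A_x = 8.01761 × 0.544639 = 4.367 kN.
ΣF_y = 0: A_y + T·sin57° − 15 = 0 → A_y = 15 − 8.01761 × 0.838671 = 8.276 kN.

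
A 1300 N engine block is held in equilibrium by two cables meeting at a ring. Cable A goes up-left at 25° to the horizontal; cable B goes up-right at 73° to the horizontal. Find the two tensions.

T_A = 383.8 N, T_B = 1190 N

ΣF_x = 0: −T_A·cos25° + T_B·cos73° = 0 → T_B = 3.09985·T_A.
ΣF_y = 0: T_A·sin25° + T_B·sin73° = 1300.
Substitute: T_A·(0.422618 + 3.09985·0.956305) = 1300 → T_A = 383.818 ≈ 383.8 N.
Then T_B = 3.09985 × 383.818 = 1190 N.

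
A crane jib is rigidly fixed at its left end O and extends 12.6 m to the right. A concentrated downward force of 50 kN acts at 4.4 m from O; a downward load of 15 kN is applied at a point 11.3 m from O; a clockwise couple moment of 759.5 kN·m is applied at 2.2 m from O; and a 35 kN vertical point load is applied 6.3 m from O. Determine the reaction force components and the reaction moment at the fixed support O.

ΣF_x = 0: O_x = 0.
ΣF_y = 0: O_y − 50 − 15 − 35 = 0 → O_y = 100.0 kN.
ΣM about O: M_O − 50·4.4 − 15·11.3 − 759.5 − 35·6.3 = 0 → M_O = 1370 kN·m.

O_x = 0, O_y = 100.0 kN, M_O = 1370 kN·m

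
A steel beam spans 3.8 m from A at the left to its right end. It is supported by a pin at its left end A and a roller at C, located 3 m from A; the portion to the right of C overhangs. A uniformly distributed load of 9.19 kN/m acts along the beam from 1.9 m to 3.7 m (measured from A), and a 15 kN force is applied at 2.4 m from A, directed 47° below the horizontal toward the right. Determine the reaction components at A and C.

Resultant of the distributed load: 9.19 × 1.8 = 16.542 kN at 2.8 m from A.
ΣM about A: C_y·3 − (9.19·1.8)·2.8 − 15·sin47°·2.4 = 0 → C_y = 72.6463/3 = 24.2154 ≈ 24.22 kN.
ΣF_y = 0: A_y + 24.2154 − 9.19·1.8 − 15·sin47° = 0 → A_y = 3.297 kN.
ΣF_x = 0: A_x + 15·cos47° = 0 → A_x = -10.23 kN.

A_x = -10.23 kN, A_y = 3.297 kN, C_y = 24.22 kN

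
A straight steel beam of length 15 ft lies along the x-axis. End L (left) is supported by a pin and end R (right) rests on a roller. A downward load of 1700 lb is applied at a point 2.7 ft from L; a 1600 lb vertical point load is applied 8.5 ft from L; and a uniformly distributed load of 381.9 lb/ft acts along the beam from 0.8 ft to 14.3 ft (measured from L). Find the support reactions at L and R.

L_x = 0, L_y = 4648 lb, R_y = 3808 lb

Resultant of the distributed load: 381.9 × 13.5 = 5155.65 lb at 7.55 ft from L.
Moments about L: R_y·15 − 1700·2.7 − 1600·8.5 − (381.9·13.5)·7.55 = 0 → R_y = 57115.1575/15 = 3807.68 ≈ 3808 lb.
ΣF_y = 0: L_y + 3807.68 − 1700 − 1600 − 381.9·13.5 = 0 → L_y = 4648 lb.
ΣF_x = 0: no horizontal applied forces, so L_x = 0.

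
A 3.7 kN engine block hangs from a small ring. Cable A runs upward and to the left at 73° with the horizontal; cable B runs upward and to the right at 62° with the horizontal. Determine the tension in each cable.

T_A = 2.457 kN, T_B = 1.530 kN

ΣF_x = 0: −T_A·cos73° + T_B·cos62° = 0 → T_B = 0.622768·T_A.
ΣF_y = 0: T_A·sin73° + T_B·sin62° = 3.7.
Substitute: T_A·(0.956305 + 0.622768·0.882948) = 3.7 → T_A = 2.45655 ≈ 2.457 kN.
Then T_B = 0.622768 × 2.45655 = 1.530 kN.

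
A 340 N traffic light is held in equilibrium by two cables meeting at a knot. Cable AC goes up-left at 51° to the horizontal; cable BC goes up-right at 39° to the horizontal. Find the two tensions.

ΣF_x = 0: −T_AC·cos51° + T_BC·cos39° = 0 → T_BC = 0.809784·T_AC.
ΣF_y = 0: T_AC·sin51° + T_BC·sin39° = 340.
Substitute: T_AC·(0.777146 + 0.809784·0.62932) = 340 → T_AC = 264.23 ≈ 264.2 N.
Then T_BC = 0.809784 × 264.23 = 214.0 N.

T_AC = 264.2 N, T_BC = 214.0 N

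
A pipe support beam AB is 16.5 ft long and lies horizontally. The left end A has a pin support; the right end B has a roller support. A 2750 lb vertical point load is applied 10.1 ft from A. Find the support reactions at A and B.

ΣM about A: B_y·16.5 − 2750·10.1 = 0 → B_y = 27775/16.5 = 1683.33 ≈ 1683 lb.
ΣF_y = 0: A_y + 1683.33 − 2750 = 0 → A_y = 1067 lb.
ΣF_x = 0: no horizontal applied forces, so A_x = 0.

A_x = 0, A_y = 1067 lb, B_y = 1683 lb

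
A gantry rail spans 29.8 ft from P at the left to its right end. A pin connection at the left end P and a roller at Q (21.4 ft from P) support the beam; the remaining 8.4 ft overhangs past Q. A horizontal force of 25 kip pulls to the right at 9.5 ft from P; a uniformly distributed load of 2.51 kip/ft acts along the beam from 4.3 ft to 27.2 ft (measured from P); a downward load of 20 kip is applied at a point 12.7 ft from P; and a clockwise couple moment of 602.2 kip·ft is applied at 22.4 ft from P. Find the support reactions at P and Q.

P_x = -25.00 kip, P_y = -4.834 kip, Q_y = 82.31 kip

Resultant of the distributed load: 2.51 × 22.9 = 57.479 kip at 15.75 ft from P.
Moments about P: Q_y·21.4 − (2.51·22.9)·15.75 − 20·12.7 − 602.2 = 0 → Q_y = 1761.49425/21.4 = 82.3128 ≈ 82.31 kip.
ΣF_y = 0: P_y + 82.3128 − 2.51·22.9 − 20 = 0 → P_y = -4.834 kip.
ΣF_x = 0: P_x + 25 = 0 → P_x = -25.00 kip.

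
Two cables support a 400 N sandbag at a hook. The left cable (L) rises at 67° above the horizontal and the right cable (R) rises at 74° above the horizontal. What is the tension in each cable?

ΣF_x = 0: −T_L·cos67° + T_R·cos74° = 0 → T_R = 1.41756·T_L.
ΣF_y = 0: T_L·sin67° + T_R·sin74° = 400.
Substitute: T_L·(0.920505 + 1.41756·0.961262) = 400 → T_L = 175.196 ≈ 175.2 N.
Then T_R = 1.41756 × 175.196 = 248.4 N.

T_L = 175.2 N, T_R = 248.4 N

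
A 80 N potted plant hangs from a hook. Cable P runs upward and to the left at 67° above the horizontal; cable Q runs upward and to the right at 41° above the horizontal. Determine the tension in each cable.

ΣF_x = 0: −T_P·cos67° + T_Q·cos41° = 0 → T_Q = 0.517724·T_P.
ΣF_y = 0: T_P·sin67° + T_Q·sin41° = 80.
Substitute: T_P·(0.920505 + 0.517724·0.656059) = 80 → T_P = 63.4839 ≈ 63.48 N.
Then T_Q = 0.517724 × 63.4839 = 32.87 N.

T_P = 63.48 N, T_Q = 32.87 N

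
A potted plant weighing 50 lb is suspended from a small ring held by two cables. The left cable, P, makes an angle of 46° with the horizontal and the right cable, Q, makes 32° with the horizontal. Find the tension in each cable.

ΣF_x = 0: −T_P·cos46° + T_Q·cos32° = 0 → T_Q = 0.819126·T_P.
ΣF_y = 0: T_P·sin46° + T_Q·sin32° = 50.
Substitute: T_P·(0.71934 + 0.819126·0.529919) = 50 → T_P = 43.3497 ≈ 43.35 lb.
Then T_Q = 0.819126 × 43.3497 = 35.51 lb.

T_P = 43.35 lb, T_Q = 35.51 lb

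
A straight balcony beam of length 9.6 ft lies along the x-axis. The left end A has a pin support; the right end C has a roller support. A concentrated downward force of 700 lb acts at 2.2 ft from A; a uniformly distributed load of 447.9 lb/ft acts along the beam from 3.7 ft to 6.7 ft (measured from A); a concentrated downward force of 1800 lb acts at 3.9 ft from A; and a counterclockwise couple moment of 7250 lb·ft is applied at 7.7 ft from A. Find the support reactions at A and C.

Resultant of the distributed load: 447.9 × 3 = 1343.7 lb at 5.2 ft from A.
Taking moments about A: C_y·9.6 − 700·2.2 − (447.9·3)·5.2 − 1800·3.9 + 7250 = 0 → C_y = 8297.24/9.6 = 864.296 ≈ 864.3 lb.
ΣF_y = 0: A_y + 864.296 − 700 − 447.9·3 − 1800 = 0 → A_y = 2979 lb.
ΣF_x = 0: no horizontal applied forces, so A_x = 0.

A_x = 0, A_y = 2979 lb, C_y = 864.3 lb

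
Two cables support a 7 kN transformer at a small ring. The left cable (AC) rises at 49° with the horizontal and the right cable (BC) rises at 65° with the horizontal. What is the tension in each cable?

ΣF_x = 0: −T_AC·cos49° + T_BC·cos65° = 0 → T_BC = 1.55237·T_AC.
ΣF_y = 0: T_AC·sin49° + T_BC·sin65° = 7.
Substitute: T_AC·(0.75471 + 1.55237·0.906308) = 7 → T_AC = 3.23829 ≈ 3.238 kN.
Then T_BC = 1.55237 × 3.23829 = 5.027 kN.

T_AC = 3.238 kN, T_BC = 5.027 kN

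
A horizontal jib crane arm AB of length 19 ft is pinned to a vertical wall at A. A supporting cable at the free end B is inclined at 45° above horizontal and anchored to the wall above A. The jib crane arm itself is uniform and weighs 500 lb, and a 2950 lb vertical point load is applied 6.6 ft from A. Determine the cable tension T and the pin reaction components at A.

T = 1803 lb, A_x = 1275 lb, A_y = 2175 lb

ΣM about A: T·sin45°·19 − 500·9.5 − 2950·6.6 = 0 → T = 24220/(19·0.707107) = 1802.75 ≈ 1803 lb.
ΣF_x = 0: A_x − T·cos45° = 0 → A_x = 1802.75 × 0.707107 = 1275 lb.
ΣF_y = 0: A_y + T·sin45° − 500 − 2950 = 0 → A_y = 3450 − 1802.75 × 0.707107 = 2175 lb.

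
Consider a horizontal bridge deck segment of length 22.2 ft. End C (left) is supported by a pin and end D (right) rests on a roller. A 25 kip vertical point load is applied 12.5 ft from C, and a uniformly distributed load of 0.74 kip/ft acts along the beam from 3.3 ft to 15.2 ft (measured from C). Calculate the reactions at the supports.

Resultant of the distributed load: 0.74 × 11.9 = 8.806 kip at 9.25 ft from C.
Taking moments about C: D_y·22.2 − 25·12.5 − (0.74·11.9)·9.25 = 0 → D_y = 393.9555/22.2 = 17.7457 ≈ 17.75 kip.
ΣF_y = 0: C_y + 17.7457 − 25 − 0.74·11.9 = 0 → C_y = 16.06 kip.
ΣF_x = 0: no horizontal applied forces, so C_x = 0.

C_x = 0, C_y = 16.06 kip, D_y = 17.75 kip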